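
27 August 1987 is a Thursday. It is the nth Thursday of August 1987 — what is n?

Day 27 falls in week ⌈27/7⌉ of the month.
Days 1–7 hold the 1st Thursday, 8–14 the 2nd, 15–21 the 3rd, 22–28 the 4th, 29–31 the 5th.
27 is in the range for the 4th.

4th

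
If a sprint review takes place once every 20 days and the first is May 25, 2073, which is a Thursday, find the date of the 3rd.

The 3rd occurrence is 2 intervals after the first: 2 × 20 = 40 days after May 25, 2073.
May has 31 days — 6 days to the end of May leaves 34.
June has 30 days (4 left).
4 days into July → July 4, 2073.

July 4, 2073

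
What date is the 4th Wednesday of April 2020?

22 April 2020

April 2020 begins on a Wednesday, so the first Wednesday is April 1.
The 4th Wednesday is 3 weeks later: 1 + 21 = 22.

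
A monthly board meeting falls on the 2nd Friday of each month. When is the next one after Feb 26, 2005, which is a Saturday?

Feb 2005 starts on a Tuesday; its first Friday is the 4th, so the 2nd Friday is the 11th — Feb 11, 2005.
That is not after Feb 26, 2005, so look at Mar 2005.
Mar 2005 starts on a Tuesday; its first Friday is the 4th, so the 2nd Friday is the 11th — Mar 11, 2005.

Mar 11, 2005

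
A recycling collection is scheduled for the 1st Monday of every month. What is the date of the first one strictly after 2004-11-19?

2004-12-06

November 2004 starts on a Monday, so its 1st Monday is 2004-11-01.
That is not after 2004-11-19, so look at December 2004.
December 2004 starts on a Wednesday, so its 1st Monday is 2004-12-06 (5 days in).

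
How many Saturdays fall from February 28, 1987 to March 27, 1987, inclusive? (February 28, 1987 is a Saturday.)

February 28, 1987 is a Saturday; the first Saturday on or after it is February 28, 1987.
From February 28, 1987 to March 27, 1987: 0 + 27 = 27 days (rest of February, March).
27 ÷ 7 = 3 full weeks with remainder 6, so 3 more Saturdays after the first → 4.

4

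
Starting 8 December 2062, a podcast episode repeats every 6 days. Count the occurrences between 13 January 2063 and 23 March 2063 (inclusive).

12

Occurrences land 6·i days after 8 December 2062 for i = 0, 1, 2, …
13 January 2063 is 36 days after the start; 36 ÷ 6 = 6 remainder 0. First occurrence in the window: #7 on 13 January 2063 (6×6 = 36 days in).
23 March 2063 is 105 days after the start; 105 ÷ 6 = 17 remainder 3. Last occurrence in the window: #18 on 20 March 2063.
Occurrences #7 through #18: 12 in total.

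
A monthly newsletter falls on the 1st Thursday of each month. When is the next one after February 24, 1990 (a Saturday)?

March 1, 1990

February 1990 starts on a Thursday, so its 1st Thursday is February 1, 1990.
That is not after February 24, 1990, so look at March 1990.
March 1990 starts on a Thursday, so its 1st Thursday is March 1, 1990.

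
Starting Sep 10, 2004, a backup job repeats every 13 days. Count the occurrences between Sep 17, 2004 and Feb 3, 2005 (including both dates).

Occurrences land 13·i days after Sep 10, 2004 for i = 0, 1, 2, …
Sep 17, 2004 is 7 days after the start; 7 ÷ 13 = 0 remainder 7; since the remainder is 7, round up to i = 1. First occurrence in the window: #2 on Sep 23, 2004 (1×13 = 13 days in).
Feb 3, 2005 is 146 days after the start; 146 ÷ 13 = 11 remainder 3. Last occurrence in the window: #12 on Jan 31, 2005.
Occurrences #2 through #12: 11 in total.

11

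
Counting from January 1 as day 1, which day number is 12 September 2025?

255

Days in months before September: 31 + 28 + 31 + 30 + 31 + 30 + 31 + 31 = 243.
Plus 12 days into September → day 255.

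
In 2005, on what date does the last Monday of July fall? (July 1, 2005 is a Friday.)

July 25, 2005

July 2005 begins on a Friday, so the first Monday is July 4 (3 days later).
July 2005 has 31 days. Adding weeks: 4, 11, 18, 25 — the last one ≤ 31 is the 25th.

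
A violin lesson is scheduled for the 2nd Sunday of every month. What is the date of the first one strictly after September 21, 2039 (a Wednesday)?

October 9, 2039

September 2039 starts on a Thursday; its first Sunday is the 4th, so the 2nd Sunday is the 11th — September 11, 2039.
That is not after September 21, 2039, so look at October 2039.
October 2039 starts on a Saturday; its first Sunday is the 2nd, so the 2nd Sunday is the 9th — October 9, 2039.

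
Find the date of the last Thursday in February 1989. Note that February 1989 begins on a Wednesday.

February 1989 begins on a Wednesday, so the first Thursday is February 2 (1 day later).
February 1989 has 28 days. Adding weeks: 2, 9, 16, 23 — the last one ≤ 28 is the 23rd.

February 23, 1989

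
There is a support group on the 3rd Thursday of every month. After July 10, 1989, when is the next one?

July 1989 starts on a Saturday; its first Thursday is the 6th, so the 3rd Thursday is the 20th — July 20, 1989.
July 20, 1989 is after July 10, 1989, so that is the next one.

July 20, 1989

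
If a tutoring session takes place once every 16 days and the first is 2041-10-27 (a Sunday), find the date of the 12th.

2042-04-21

The 12th occurrence is 11 intervals after the first: 11 × 16 = 176 days after 2041-10-27.
October has 31 days — 4 days to the end of October leaves 172.
November has 30 days (142 left).
December has 31 days (111 left).
January has 31 days (80 left).
February has 28 days (52 left).
March has 31 days (21 left).
21 days into April → 2042-04-21.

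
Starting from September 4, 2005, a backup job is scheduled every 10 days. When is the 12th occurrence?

December 23, 2005

The 12th occurrence is 11 intervals after the first: 11 × 10 = 110 days after September 4, 2005.
September has 30 days — 26 days to the end of September leaves 84.
October has 31 days (53 left).
November has 30 days (23 left).
23 days into December → December 23, 2005.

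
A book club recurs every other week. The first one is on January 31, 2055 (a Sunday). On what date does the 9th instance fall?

May 23, 2055

The 9th occurrence is 8 intervals after the first: 8 × 14 = 112 days after January 31, 2055.
January has 31 days — 0 days to the end of January leaves 112.
February has 28 days (84 left).
March has 31 days (53 left).
April has 30 days (23 left).
23 days into May → May 23, 2055.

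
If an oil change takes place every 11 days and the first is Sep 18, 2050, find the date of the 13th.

The 13th occurrence is 12 intervals after the first: 12 × 11 = 132 days after Sep 18, 2050.
Sep has 30 days — 12 days to the end of Sep leaves 120.
Oct has 31 days (89 left).
Nov has 30 days (59 left).
Dec has 31 days (28 left).
28 days into Jan → Jan 28, 2051.

Jan 28, 2051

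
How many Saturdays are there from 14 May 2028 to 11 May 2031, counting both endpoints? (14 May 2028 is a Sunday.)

156

14 May 2028 is a Sunday; the first Saturday on or after it is 20 May 2028 (6 days later).
From 20 May 2028 to 11 May 2031: 225 + 365 + 365 + 131 = 1086 days (rest of 2028, 2029, 2030, to 11 May 2031 in 2031).
1086 ÷ 7 = 155 full weeks with remainder 1, so 155 more Saturdays after the first → 156.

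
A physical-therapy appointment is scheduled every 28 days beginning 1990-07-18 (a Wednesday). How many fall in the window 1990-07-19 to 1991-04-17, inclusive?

Occurrences land 28·i days after 1990-07-18 for i = 0, 1, 2, …
1990-07-19 is 1 day after the start; 1 ÷ 28 = 0 remainder 1; since the remainder is 1, round up to i = 1. First occurrence in the window: #2 on 1990-08-15 (1×28 = 28 days in).
1991-04-17 is 273 days after the start; 273 ÷ 28 = 9 remainder 21. Last occurrence in the window: #10 on 1991-03-27.
Occurrences #2 through #10: 9 in total.

9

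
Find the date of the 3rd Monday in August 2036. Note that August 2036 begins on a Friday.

August 2036 begins on a Friday, so the first Monday is August 4 (3 days later).
The 3rd Monday is 2 weeks later: 4 + 14 = 18.

2036-08-18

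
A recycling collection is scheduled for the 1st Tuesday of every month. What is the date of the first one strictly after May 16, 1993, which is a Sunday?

Jun 1, 1993

May 1993 starts on a Saturday, so its 1st Tuesday is May 4, 1993 (3 days in).
That is not after May 16, 1993, so look at Jun 1993.
Jun 1993 starts on a Tuesday, so its 1st Tuesday is Jun 1, 1993.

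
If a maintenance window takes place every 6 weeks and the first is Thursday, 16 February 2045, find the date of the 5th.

The 5th occurrence is 4 intervals after the first: 4 × 42 = 168 days after 16 February 2045.
February has 28 days — 12 days to the end of February leaves 156.
March has 31 days (125 left).
April has 30 days (95 left).
May has 31 days (64 left).
June has 30 days (34 left).
July has 31 days (3 left).
3 days into August → 3 August 2045.

3 August 2045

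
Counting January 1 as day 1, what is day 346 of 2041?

January has 31 days (346 − 31 = 315 remain).
February has 28 days (315 − 28 = 287 remain).
March has 31 days (287 − 31 = 256 remain).
April has 30 days (256 − 30 = 226 remain).
May has 31 days (226 − 31 = 195 remain).
June has 30 days (195 − 30 = 165 remain).
July has 31 days (165 − 31 = 134 remain).
August has 31 days (134 − 31 = 103 remain).
September has 30 days (103 − 30 = 73 remain).
October has 31 days (73 − 31 = 42 remain).
November has 30 days (42 − 30 = 12 remain).
12 into December → December 12.

12 December 2041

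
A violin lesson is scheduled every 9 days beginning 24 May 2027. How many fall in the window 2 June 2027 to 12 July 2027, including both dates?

Occurrences land 9·i days after 24 May 2027 for i = 0, 1, 2, …
2 June 2027 is 9 days after the start; 9 ÷ 9 = 1 remainder 0. First occurrence in the window: #2 on 2 June 2027 (1×9 = 9 days in).
12 July 2027 is 49 days after the start; 49 ÷ 9 = 5 remainder 4. Last occurrence in the window: #6 on 8 July 2027.
Occurrences #2 through #6: 5 in total.

5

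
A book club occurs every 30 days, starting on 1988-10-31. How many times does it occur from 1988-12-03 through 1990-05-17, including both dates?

Occurrences land 30·i days after 1988-10-31 for i = 0, 1, 2, …
1988-12-03 is 33 days after the start; 33 ÷ 30 = 1 remainder 3; since the remainder is 3, round up to i = 2. First occurrence in the window: #3 on 1988-12-30 (2×30 = 60 days in).
1990-05-17 is 563 days after the start; 563 ÷ 30 = 18 remainder 23. Last occurrence in the window: #19 on 1990-04-24.
Occurrences #3 through #19: 17 in total.

17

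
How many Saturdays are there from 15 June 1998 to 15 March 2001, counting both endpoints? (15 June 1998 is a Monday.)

15 June 1998 is a Monday; the first Saturday on or after it is 20 June 1998 (5 days later).
From 20 June 1998 to 15 March 2001: 194 + 365 + 366 + 74 = 999 days (rest of 1998, 1999, 2000, to 15 March 2001 in 2001).
999 ÷ 7 = 142 full weeks with remainder 5, so 142 more Saturdays after the first → 143.

143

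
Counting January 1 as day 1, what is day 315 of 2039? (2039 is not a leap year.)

11 November 2039

January has 31 days (315 − 31 = 284 remain).
February has 28 days (284 − 28 = 256 remain).
March has 31 days (256 − 31 = 225 remain).
April has 30 days (225 − 30 = 195 remain).
May has 31 days (195 − 31 = 164 remain).
June has 30 days (164 − 30 = 134 remain).
July has 31 days (134 − 31 = 103 remain).
August has 31 days (103 − 31 = 72 remain).
September has 30 days (72 − 30 = 42 remain).
October has 31 days (42 − 31 = 11 remain).
11 into November → November 11.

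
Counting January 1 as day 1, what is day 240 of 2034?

August 28, 2034

January has 31 days (240 − 31 = 209 remain).
February has 28 days (209 − 28 = 181 remain).
March has 31 days (181 − 31 = 150 remain).
April has 30 days (150 − 30 = 120 remain).
May has 31 days (120 − 31 = 89 remain).
June has 30 days (89 − 30 = 59 remain).
July has 31 days (59 − 31 = 28 remain).
28 into August → August 28.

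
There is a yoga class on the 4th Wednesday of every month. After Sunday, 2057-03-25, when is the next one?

March 2057 starts on a Thursday; its first Wednesday is the 7th, so the 4th Wednesday is the 28th — 2057-03-28.
2057-03-28 is after 2057-03-25, so that is the next one.

2057-03-28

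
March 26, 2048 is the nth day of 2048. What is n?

Days in months before March: 31 + 29 = 60.
Plus 26 days into March → day 86.

86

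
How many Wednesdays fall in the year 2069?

52

2069-01-01 is a Tuesday; the first Wednesday on or after it is 2069-01-02 (1 day later).
From 2069-01-02 to 2069-12-31: 29 + 28 + 31 + 30 + 31 + 30 + 31 + 31 + 30 + 31 + 30 + 31 = 363 days (rest of January, February, March, April, May, June, July, August, September, October, November, December).
363 ÷ 7 = 51 full weeks with remainder 6, so 51 more Wednesdays after the first → 52.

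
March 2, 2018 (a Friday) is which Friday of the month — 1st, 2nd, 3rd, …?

1st

Day 2 falls in week ⌈2/7⌉ of the month.
Days 1–7 hold the 1st Friday, 8–14 the 2nd, 15–21 the 3rd, 22–28 the 4th, 29–31 the 5th.
2 is in the range for the 1st.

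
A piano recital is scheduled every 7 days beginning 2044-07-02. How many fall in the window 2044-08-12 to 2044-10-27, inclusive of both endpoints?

11

Occurrences land 7·i days after 2044-07-02 for i = 0, 1, 2, …
2044-08-12 is 41 days after the start; 41 ÷ 7 = 5 remainder 6; since the remainder is 6, round up to i = 6. First occurrence in the window: #7 on 2044-08-13 (6×7 = 42 days in).
2044-10-27 is 117 days after the start; 117 ÷ 7 = 16 remainder 5. Last occurrence in the window: #17 on 2044-10-22.
Occurrences #7 through #17: 11 in total.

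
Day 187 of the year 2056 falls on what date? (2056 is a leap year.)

January has 31 days (187 − 31 = 156 remain).
February has 29 days (156 − 29 = 127 remain).
March has 31 days (127 − 31 = 96 remain).
April has 30 days (96 − 30 = 66 remain).
May has 31 days (66 − 31 = 35 remain).
June has 30 days (35 − 30 = 5 remain).
5 into July → July 5.

2056-07-05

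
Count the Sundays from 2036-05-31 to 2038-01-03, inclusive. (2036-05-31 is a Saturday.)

84

2036-05-31 is a Saturday; the first Sunday on or after it is 2036-06-01 (1 day later).
From 2036-06-01 to 2038-01-03: 213 + 365 + 3 = 581 days (rest of 2036, 2037, to 2038-01-03 in 2038).
581 ÷ 7 = 83 full weeks with remainder 0, so 83 more Sundays after the first → 84.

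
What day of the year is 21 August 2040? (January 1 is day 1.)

234

Days in months before August: 31 + 29 + 31 + 30 + 31 + 30 + 31 = 213.
Plus 21 days into August → day 234.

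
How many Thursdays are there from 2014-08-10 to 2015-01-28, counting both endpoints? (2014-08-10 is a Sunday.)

24

2014-08-10 is a Sunday; the first Thursday on or after it is 2014-08-14 (4 days later).
From 2014-08-14 to 2015-01-28: 17 + 30 + 31 + 30 + 31 + 28 = 167 days (rest of August, September, October, November, December, January).
167 ÷ 7 = 23 full weeks with remainder 6, so 23 more Thursdays after the first → 24.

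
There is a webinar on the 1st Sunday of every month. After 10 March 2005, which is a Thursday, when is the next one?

March 2005 starts on a Tuesday, so its 1st Sunday is 6 March 2005 (5 days in).
That is not after 10 March 2005, so look at April 2005.
April 2005 starts on a Friday, so its 1st Sunday is 3 April 2005 (2 days in).

3 April 2005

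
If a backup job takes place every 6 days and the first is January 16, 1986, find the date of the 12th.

The 12th occurrence is 11 intervals after the first: 11 × 6 = 66 days after January 16, 1986.
January has 31 days — 15 days to the end of January leaves 51.
February has 28 days (23 left).
23 days into March → March 23, 1986.

March 23, 1986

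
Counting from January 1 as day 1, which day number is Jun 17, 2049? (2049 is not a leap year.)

Days in months before Jun: 31 + 28 + 31 + 30 + 31 = 151.
Plus 17 days into Jun → day 168.

168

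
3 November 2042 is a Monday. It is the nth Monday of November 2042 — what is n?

1st

Day 3 falls in week ⌈3/7⌉ of the month.
Days 1–7 hold the 1st Monday, 8–14 the 2nd, 15–21 the 3rd, 22–28 the 4th, 29–31 the 5th.
3 is in the range for the 1st.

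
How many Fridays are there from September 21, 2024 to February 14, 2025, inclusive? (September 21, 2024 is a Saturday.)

21

September 21, 2024 is a Saturday; the first Friday on or after it is September 27, 2024 (6 days later).
From September 27, 2024 to February 14, 2025: 3 + 31 + 30 + 31 + 31 + 14 = 140 days (rest of September, October, November, December, January, February).
140 ÷ 7 = 20 full weeks with remainder 0, so 20 more Fridays after the first → 21.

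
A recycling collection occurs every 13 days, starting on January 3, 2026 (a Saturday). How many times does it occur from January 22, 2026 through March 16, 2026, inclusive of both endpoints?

Occurrences land 13·i days after January 3, 2026 for i = 0, 1, 2, …
January 22, 2026 is 19 days after the start; 19 ÷ 13 = 1 remainder 6; since the remainder is 6, round up to i = 2. First occurrence in the window: #3 on January 29, 2026 (2×13 = 26 days in).
March 16, 2026 is 72 days after the start; 72 ÷ 13 = 5 remainder 7. Last occurrence in the window: #6 on March 9, 2026.
Occurrences #3 through #6: 4 in total.

4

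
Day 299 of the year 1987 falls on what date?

October 26, 1987

January has 31 days (299 − 31 = 268 remain).
February has 28 days (268 − 28 = 240 remain).
March has 31 days (240 − 31 = 209 remain).
April has 30 days (209 − 30 = 179 remain).
May has 31 days (179 − 31 = 148 remain).
June has 30 days (148 − 30 = 118 remain).
July has 31 days (118 − 31 = 87 remain).
August has 31 days (87 − 31 = 56 remain).
September has 30 days (56 − 30 = 26 remain).
26 into October → October 26.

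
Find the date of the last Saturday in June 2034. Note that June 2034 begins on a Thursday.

June 24, 2034

June 2034 begins on a Thursday, so the first Saturday is June 3 (2 days later).
June 2034 has 30 days. Adding weeks: 3, 10, 17, 24 — the last one ≤ 30 is the 24th.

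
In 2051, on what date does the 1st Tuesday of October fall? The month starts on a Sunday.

October 2051 begins on a Sunday, so the first Tuesday is October 3 (2 days later).

2051-10-03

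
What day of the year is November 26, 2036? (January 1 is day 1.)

331

Days in months before November: 31 + 29 + 31 + 30 + 31 + 30 + 31 + 31 + 30 + 31 = 305.
Plus 26 days into November → day 331.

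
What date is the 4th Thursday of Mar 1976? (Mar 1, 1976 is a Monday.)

Mar 25, 1976

Mar 1976 begins on a Monday, so the first Thursday is Mar 4 (3 days later).
The 4th Thursday is 3 weeks later: 4 + 21 = 25.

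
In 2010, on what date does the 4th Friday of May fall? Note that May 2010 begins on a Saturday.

28 May 2010

May 2010 begins on a Saturday, so the first Friday is May 7 (6 days later).
The 4th Friday is 3 weeks later: 7 + 21 = 28.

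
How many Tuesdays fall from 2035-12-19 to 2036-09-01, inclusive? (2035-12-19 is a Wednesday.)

36

2035-12-19 is a Wednesday; the first Tuesday on or after it is 2035-12-25 (6 days later).
From 2035-12-25 to 2036-09-01: 6 + 31 + 29 + 31 + 30 + 31 + 30 + 31 + 31 + 1 = 251 days (rest of December, January, February, March, April, May, June, July, August, September).
251 ÷ 7 = 35 full weeks with remainder 6, so 35 more Tuesdays after the first → 36.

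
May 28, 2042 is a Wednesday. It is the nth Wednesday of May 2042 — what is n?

Day 28 falls in week ⌈28/7⌉ of the month.
Days 1–7 hold the 1st Wednesday, 8–14 the 2nd, 15–21 the 3rd, 22–28 the 4th, 29–31 the 5th.
28 is in the range for the 4th.

4th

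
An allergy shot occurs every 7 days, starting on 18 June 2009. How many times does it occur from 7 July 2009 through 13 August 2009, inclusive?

6

Occurrences land 7·i days after 18 June 2009 for i = 0, 1, 2, …
7 July 2009 is 19 days after the start; 19 ÷ 7 = 2 remainder 5; since the remainder is 5, round up to i = 3. First occurrence in the window: #4 on 9 July 2009 (3×7 = 21 days in).
13 August 2009 is 56 days after the start; 56 ÷ 7 = 8 remainder 0. Last occurrence in the window: #9 on 13 August 2009.
Occurrences #4 through #9: 6 in total.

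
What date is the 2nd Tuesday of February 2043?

February 10, 2043

February 2043 begins on a Sunday, so the first Tuesday is February 3 (2 days later).
The 2nd Tuesday is 1 weeks later: 3 + 7 = 10.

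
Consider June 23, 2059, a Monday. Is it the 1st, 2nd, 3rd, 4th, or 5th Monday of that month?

Day 23 falls in week ⌈23/7⌉ of the month.
Days 1–7 hold the 1st Monday, 8–14 the 2nd, 15–21 the 3rd, 22–28 the 4th, 29–31 the 5th.
23 is in the range for the 4th.

4th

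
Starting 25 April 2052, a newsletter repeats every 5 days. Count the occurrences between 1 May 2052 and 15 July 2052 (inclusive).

Occurrences land 5·i days after 25 April 2052 for i = 0, 1, 2, …
1 May 2052 is 6 days after the start; 6 ÷ 5 = 1 remainder 1; since the remainder is 1, round up to i = 2. First occurrence in the window: #3 on 5 May 2052 (2×5 = 10 days in).
15 July 2052 is 81 days after the start; 81 ÷ 5 = 16 remainder 1. Last occurrence in the window: #17 on 14 July 2052.
Occurrences #3 through #17: 15 in total.

15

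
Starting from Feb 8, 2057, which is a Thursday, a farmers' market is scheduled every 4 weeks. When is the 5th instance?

May 31, 2057

The 5th occurrence is 4 intervals after the first: 4 × 28 = 112 days after Feb 8, 2057.
Feb has 28 days — 20 days to the end of Feb leaves 92.
Mar has 31 days (61 left).
Apr has 30 days (31 left).
31 days into May → May 31, 2057.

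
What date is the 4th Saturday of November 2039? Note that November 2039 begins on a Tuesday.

26 November 2039

November 2039 begins on a Tuesday, so the first Saturday is November 5 (4 days later).
The 4th Saturday is 3 weeks later: 5 + 21 = 26.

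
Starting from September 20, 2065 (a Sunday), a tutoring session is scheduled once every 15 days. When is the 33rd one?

January 13, 2067

The 33rd occurrence is 32 intervals after the first: 32 × 15 = 480 days after September 20, 2065.
September has 30 days — 10 days to the end of September leaves 470.
From end of September to end of 2065 is 92 days (378 left).
2066 has 365 days (13 left).
13 days into January → January 13, 2067.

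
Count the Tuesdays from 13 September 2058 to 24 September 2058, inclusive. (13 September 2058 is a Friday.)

2

13 September 2058 is a Friday; the first Tuesday on or after it is 17 September 2058 (4 days later).
From 17 September 2058 to 24 September 2058 is 24 − 17 = 7 days.
7 ÷ 7 = 1 full weeks with remainder 0, so 1 more Tuesdays after the first → 2.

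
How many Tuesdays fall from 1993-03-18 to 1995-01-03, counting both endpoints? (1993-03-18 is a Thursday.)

1993-03-18 is a Thursday; the first Tuesday on or after it is 1993-03-23 (5 days later).
From 1993-03-23 to 1995-01-03: 283 + 365 + 3 = 651 days (rest of 1993, 1994, to 1995-01-03 in 1995).
651 ÷ 7 = 93 full weeks with remainder 0, so 93 more Tuesdays after the first → 94.

94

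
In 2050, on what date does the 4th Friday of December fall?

2050-12-23

The first Friday of December 2050 is December 2.
The 4th Friday is 3 weeks later: 2 + 21 = 23.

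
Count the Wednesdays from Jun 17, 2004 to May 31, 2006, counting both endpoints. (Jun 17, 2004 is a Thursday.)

102

Jun 17, 2004 is a Thursday; the first Wednesday on or after it is Jun 23, 2004 (6 days later).
From Jun 23, 2004 to May 31, 2006: 191 + 365 + 151 = 707 days (rest of 2004, 2005, to May 31, 2006 in 2006).
707 ÷ 7 = 101 full weeks with remainder 0, so 101 more Wednesdays after the first → 102.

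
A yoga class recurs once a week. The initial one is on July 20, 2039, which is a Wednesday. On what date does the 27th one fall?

January 18, 2040

The 27th occurrence is 26 intervals after the first: 26 × 7 = 182 days after July 20, 2039.
July has 31 days — 11 days to the end of July leaves 171.
August has 31 days (140 left).
September has 30 days (110 left).
October has 31 days (79 left).
November has 30 days (49 left).
December has 31 days (18 left).
18 days into January → January 18, 2040.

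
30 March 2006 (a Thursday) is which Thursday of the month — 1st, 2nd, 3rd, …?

Day 30 falls in week ⌈30/7⌉ of the month.
Days 1–7 hold the 1st Thursday, 8–14 the 2nd, 15–21 the 3rd, 22–28 the 4th, 29–31 the 5th.
30 is in the range for the 5th.

5th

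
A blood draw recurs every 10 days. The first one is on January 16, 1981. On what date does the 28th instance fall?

October 13, 1981

The 28th occurrence is 27 intervals after the first: 27 × 10 = 270 days after January 16, 1981.
January has 31 days — 15 days to the end of January leaves 255.
February has 28 days (227 left).
March has 31 days (196 left).
April has 30 days (166 left).
May has 31 days (135 left).
June has 30 days (105 left).
July has 31 days (74 left).
August has 31 days (43 left).
September has 30 days (13 left).
13 days into October → October 13, 1981.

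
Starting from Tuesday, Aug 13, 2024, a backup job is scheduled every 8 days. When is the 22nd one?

The 22nd occurrence is 21 intervals after the first: 21 × 8 = 168 days after Aug 13, 2024.
Aug has 31 days — 18 days to the end of Aug leaves 150.
Sep has 30 days (120 left).
Oct has 31 days (89 left).
Nov has 30 days (59 left).
Dec has 31 days (28 left).
28 days into Jan → Jan 28, 2025.

Jan 28, 2025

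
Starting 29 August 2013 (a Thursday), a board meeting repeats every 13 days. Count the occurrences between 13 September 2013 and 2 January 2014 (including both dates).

8

Occurrences land 13·i days after 29 August 2013 for i = 0, 1, 2, …
13 September 2013 is 15 days after the start; 15 ÷ 13 = 1 remainder 2; since the remainder is 2, round up to i = 2. First occurrence in the window: #3 on 24 September 2013 (2×13 = 26 days in).
2 January 2014 is 126 days after the start; 126 ÷ 13 = 9 remainder 9. Last occurrence in the window: #10 on 24 December 2013.
Occurrences #3 through #10: 8 in total.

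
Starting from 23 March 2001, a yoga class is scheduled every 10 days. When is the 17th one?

30 August 2001

The 17th occurrence is 16 intervals after the first: 16 × 10 = 160 days after 23 March 2001.
March has 31 days — 8 days to the end of March leaves 152.
April has 30 days (122 left).
May has 31 days (91 left).
June has 30 days (61 left).
July has 31 days (30 left).
30 days into August → 30 August 2001.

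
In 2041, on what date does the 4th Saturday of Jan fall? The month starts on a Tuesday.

Jan 26, 2041

Jan 2041 begins on a Tuesday, so the first Saturday is Jan 5 (4 days later).
The 4th Saturday is 3 weeks later: 5 + 21 = 26.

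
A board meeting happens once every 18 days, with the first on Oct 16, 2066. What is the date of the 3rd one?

The 3rd occurrence is 2 intervals after the first: 2 × 18 = 36 days after Oct 16, 2066.
Oct has 31 days — 15 days to the end of Oct leaves 21.
21 days into Nov → Nov 21, 2066.

Nov 21, 2066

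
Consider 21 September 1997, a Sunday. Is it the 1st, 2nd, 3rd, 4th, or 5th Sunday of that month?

Day 21 falls in week ⌈21/7⌉ of the month.
Days 1–7 hold the 1st Sunday, 8–14 the 2nd, 15–21 the 3rd, 22–28 the 4th, 29–31 the 5th.
21 is in the range for the 3rd.

3rd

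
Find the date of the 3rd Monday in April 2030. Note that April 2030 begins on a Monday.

April 15, 2030

April 2030 begins on a Monday, so the first Monday is April 1.
The 3rd Monday is 2 weeks later: 1 + 14 = 15.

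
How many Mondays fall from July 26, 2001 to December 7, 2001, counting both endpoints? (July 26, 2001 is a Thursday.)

July 26, 2001 is a Thursday; the first Monday on or after it is July 30, 2001 (4 days later).
From July 30, 2001 to December 7, 2001: 1 + 31 + 30 + 31 + 30 + 7 = 130 days (rest of July, August, September, October, November, December).
130 ÷ 7 = 18 full weeks with remainder 4, so 18 more Mondays after the first → 19.

19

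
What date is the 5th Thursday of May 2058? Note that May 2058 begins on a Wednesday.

May 2058 begins on a Wednesday, so the first Thursday is May 2 (1 day later).
The 5th Thursday is 4 weeks later: 2 + 28 = 30.

2058-05-30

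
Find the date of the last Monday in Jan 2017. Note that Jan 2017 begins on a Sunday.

Jan 30, 2017

Jan 2017 begins on a Sunday, so the first Monday is Jan 2 (1 day later).
Jan 2017 has 31 days. Adding weeks: 2, 9, 16, 23, 30 — the last one ≤ 31 is the 30th.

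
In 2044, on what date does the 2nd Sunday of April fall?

The first Sunday of April 2044 is April 3.
The 2nd Sunday is 1 weeks later: 3 + 7 = 10.

2044-04-10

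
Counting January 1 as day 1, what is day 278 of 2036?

January has 31 days (278 − 31 = 247 remain).
February has 29 days (247 − 29 = 218 remain).
March has 31 days (218 − 31 = 187 remain).
April has 30 days (187 − 30 = 157 remain).
May has 31 days (157 − 31 = 126 remain).
June has 30 days (126 − 30 = 96 remain).
July has 31 days (96 − 31 = 65 remain).
August has 31 days (65 − 31 = 34 remain).
September has 30 days (34 − 30 = 4 remain).
4 into October → October 4.

4 October 2036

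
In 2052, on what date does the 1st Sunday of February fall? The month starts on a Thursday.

February 2052 begins on a Thursday, so the first Sunday is February 4 (3 days later).

February 4, 2052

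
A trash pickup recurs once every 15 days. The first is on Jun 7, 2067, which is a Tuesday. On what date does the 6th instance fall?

The 6th occurrence is 5 intervals after the first: 5 × 15 = 75 days after Jun 7, 2067.
Jun has 30 days — 23 days to the end of Jun leaves 52.
Jul has 31 days (21 left).
21 days into Aug → Aug 21, 2067.

Aug 21, 2067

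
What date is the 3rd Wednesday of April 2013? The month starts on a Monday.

17 April 2013

April 2013 begins on a Monday, so the first Wednesday is April 3 (2 days later).
The 3rd Wednesday is 2 weeks later: 3 + 14 = 17.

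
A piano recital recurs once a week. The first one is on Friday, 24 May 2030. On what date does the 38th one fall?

The 38th occurrence is 37 intervals after the first: 37 × 7 = 259 days after 24 May 2030.
May has 31 days — 7 days to the end of May leaves 252.
June has 30 days (222 left).
July has 31 days (191 left).
August has 31 days (160 left).
September has 30 days (130 left).
October has 31 days (99 left).
November has 30 days (69 left).
December has 31 days (38 left).
January has 31 days (7 left).
7 days into February → 7 February 2031.

7 February 2031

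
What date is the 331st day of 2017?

January has 31 days (331 − 31 = 300 remain).
February has 28 days (300 − 28 = 272 remain).
March has 31 days (272 − 31 = 241 remain).
April has 30 days (241 − 30 = 211 remain).
May has 31 days (211 − 31 = 180 remain).
June has 30 days (180 − 30 = 150 remain).
July has 31 days (150 − 31 = 119 remain).
August has 31 days (119 − 31 = 88 remain).
September has 30 days (88 − 30 = 58 remain).
October has 31 days (58 − 31 = 27 remain).
27 into November → November 27.

27 November 2017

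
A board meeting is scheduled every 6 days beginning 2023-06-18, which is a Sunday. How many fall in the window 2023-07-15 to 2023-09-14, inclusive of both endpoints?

Occurrences land 6·i days after 2023-06-18 for i = 0, 1, 2, …
2023-07-15 is 27 days after the start; 27 ÷ 6 = 4 remainder 3; since the remainder is 3, round up to i = 5. First occurrence in the window: #6 on 2023-07-18 (5×6 = 30 days in).
2023-09-14 is 88 days after the start; 88 ÷ 6 = 14 remainder 4. Last occurrence in the window: #15 on 2023-09-10.
Occurrences #6 through #15: 10 in total.

10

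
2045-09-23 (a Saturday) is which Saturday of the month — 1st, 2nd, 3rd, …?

Day 23 falls in week ⌈23/7⌉ of the month.
Days 1–7 hold the 1st Saturday, 8–14 the 2nd, 15–21 the 3rd, 22–28 the 4th, 29–31 the 5th.
23 is in the range for the 4th.

4th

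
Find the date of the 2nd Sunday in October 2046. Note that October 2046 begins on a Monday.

14 October 2046

October 2046 begins on a Monday, so the first Sunday is October 7 (6 days later).
The 2nd Sunday is 1 weeks later: 7 + 7 = 14.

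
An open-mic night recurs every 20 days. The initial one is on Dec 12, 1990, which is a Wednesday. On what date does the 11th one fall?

The 11th occurrence is 10 intervals after the first: 10 × 20 = 200 days after Dec 12, 1990.
Dec has 31 days — 19 days to the end of Dec leaves 181.
Jan has 31 days (150 left).
Feb has 28 days (122 left).
Mar has 31 days (91 left).
Apr has 30 days (61 left).
May has 31 days (30 left).
30 days into Jun → Jun 30, 1991.

Jun 30, 1991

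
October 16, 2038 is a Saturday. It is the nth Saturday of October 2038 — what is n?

Day 16 falls in week ⌈16/7⌉ of the month.
Days 1–7 hold the 1st Saturday, 8–14 the 2nd, 15–21 the 3rd, 22–28 the 4th, 29–31 the 5th.
16 is in the range for the 3rd.

3rd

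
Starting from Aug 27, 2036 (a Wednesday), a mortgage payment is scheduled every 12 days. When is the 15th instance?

The 15th occurrence is 14 intervals after the first: 14 × 12 = 168 days after Aug 27, 2036.
Aug has 31 days — 4 days to the end of Aug leaves 164.
Sep has 30 days (134 left).
Oct has 31 days (103 left).
Nov has 30 days (73 left).
Dec has 31 days (42 left).
Jan has 31 days (11 left).
11 days into Feb → Feb 11, 2037.

Feb 11, 2037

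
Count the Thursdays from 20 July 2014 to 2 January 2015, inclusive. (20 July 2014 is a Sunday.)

20 July 2014 is a Sunday; the first Thursday on or after it is 24 July 2014 (4 days later).
From 24 July 2014 to 2 January 2015: 7 + 31 + 30 + 31 + 30 + 31 + 2 = 162 days (rest of July, August, September, October, November, December, January).
162 ÷ 7 = 23 full weeks with remainder 1, so 23 more Thursdays after the first → 24.

24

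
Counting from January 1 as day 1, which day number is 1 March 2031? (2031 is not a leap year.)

60

Days in months before March: 31 + 28 = 59.
Plus 1 day into March → day 60.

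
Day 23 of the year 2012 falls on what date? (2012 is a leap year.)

23 January 2012

23 into January → January 23.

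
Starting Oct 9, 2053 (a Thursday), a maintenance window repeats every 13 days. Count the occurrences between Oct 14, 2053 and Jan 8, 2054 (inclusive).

Occurrences land 13·i days after Oct 9, 2053 for i = 0, 1, 2, …
Oct 14, 2053 is 5 days after the start; 5 ÷ 13 = 0 remainder 5; since the remainder is 5, round up to i = 1. First occurrence in the window: #2 on Oct 22, 2053 (1×13 = 13 days in).
Jan 8, 2054 is 91 days after the start; 91 ÷ 13 = 7 remainder 0. Last occurrence in the window: #8 on Jan 8, 2054.
Occurrences #2 through #8: 7 in total.

7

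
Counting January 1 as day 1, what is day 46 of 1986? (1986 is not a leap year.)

15 February 1986

January has 31 days (46 − 31 = 15 remain).
15 into February → February 15.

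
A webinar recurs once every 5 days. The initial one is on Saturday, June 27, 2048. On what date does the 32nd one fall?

The 32nd occurrence is 31 intervals after the first: 31 × 5 = 155 days after June 27, 2048.
June has 30 days — 3 days to the end of June leaves 152.
July has 31 days (121 left).
August has 31 days (90 left).
September has 30 days (60 left).
October has 31 days (29 left).
29 days into November → November 29, 2048.

November 29, 2048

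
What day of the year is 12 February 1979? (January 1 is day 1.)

43

Days in months before February: 31 = 31.
Plus 12 days into February → day 43.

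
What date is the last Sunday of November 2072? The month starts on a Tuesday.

November 27, 2072

November 2072 begins on a Tuesday, so the first Sunday is November 6 (5 days later).
November 2072 has 30 days. Adding weeks: 6, 13, 20, 27 — the last one ≤ 30 is the 27th.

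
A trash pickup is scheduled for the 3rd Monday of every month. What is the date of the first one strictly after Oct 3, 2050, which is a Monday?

Oct 2050 starts on a Saturday; its first Monday is the 3rd, so the 3rd Monday is the 17th — Oct 17, 2050.
Oct 17, 2050 is after Oct 3, 2050, so that is the next one.

Oct 17, 2050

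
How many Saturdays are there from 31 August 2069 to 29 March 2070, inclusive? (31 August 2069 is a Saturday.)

31 August 2069 is a Saturday; the first Saturday on or after it is 31 August 2069.
From 31 August 2069 to 29 March 2070: 0 + 30 + 31 + 30 + 31 + 31 + 28 + 29 = 210 days (rest of August, September, October, November, December, January, February, March).
210 ÷ 7 = 30 full weeks with remainder 0, so 30 more Saturdays after the first → 31.

31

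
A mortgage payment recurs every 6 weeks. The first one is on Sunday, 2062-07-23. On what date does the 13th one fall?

The 13th occurrence is 12 intervals after the first: 12 × 42 = 504 days after 2062-07-23.
July has 31 days — 8 days to the end of July leaves 496.
From end of July to end of 2062 is 153 days (343 left).
January has 31 days (312 left).
February has 28 days (284 left).
March has 31 days (253 left).
April has 30 days (223 left).
May has 31 days (192 left).
June has 30 days (162 left).
July has 31 days (131 left).
August has 31 days (100 left).
September has 30 days (70 left).
October has 31 days (39 left).
November has 30 days (9 left).
9 days into December → 2063-12-09.

2063-12-09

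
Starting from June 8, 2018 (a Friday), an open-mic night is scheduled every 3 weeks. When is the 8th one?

November 2, 2018

The 8th occurrence is 7 intervals after the first: 7 × 21 = 147 days after June 8, 2018.
June has 30 days — 22 days to the end of June leaves 125.
July has 31 days (94 left).
August has 31 days (63 left).
September has 30 days (33 left).
October has 31 days (2 left).
2 days into November → November 2, 2018.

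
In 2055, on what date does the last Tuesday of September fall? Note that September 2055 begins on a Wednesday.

September 2055 begins on a Wednesday, so the first Tuesday is September 7 (6 days later).
September 2055 has 30 days. Adding weeks: 7, 14, 21, 28 — the last one ≤ 30 is the 28th.

September 28, 2055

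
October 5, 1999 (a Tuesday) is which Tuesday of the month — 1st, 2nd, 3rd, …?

1st

Day 5 falls in week ⌈5/7⌉ of the month.
Days 1–7 hold the 1st Tuesday, 8–14 the 2nd, 15–21 the 3rd, 22–28 the 4th, 29–31 the 5th.
5 is in the range for the 1st.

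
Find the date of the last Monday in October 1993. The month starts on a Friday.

1993-10-25

October 1993 begins on a Friday, so the first Monday is October 4 (3 days later).
October 1993 has 31 days. Adding weeks: 4, 11, 18, 25 — the last one ≤ 31 is the 25th.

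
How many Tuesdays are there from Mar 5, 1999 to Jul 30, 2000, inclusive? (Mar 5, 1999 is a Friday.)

Mar 5, 1999 is a Friday; the first Tuesday on or after it is Mar 9, 1999 (4 days later).
From Mar 9, 1999 to Jul 30, 2000: 297 + 212 = 509 days (rest of 1999, to Jul 30, 2000 in 2000).
509 ÷ 7 = 72 full weeks with remainder 5, so 72 more Tuesdays after the first → 73.

73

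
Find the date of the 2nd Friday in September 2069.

September 2069 begins on a Sunday, so the first Friday is September 6 (5 days later).
The 2nd Friday is 1 weeks later: 6 + 7 = 13.

2069-09-13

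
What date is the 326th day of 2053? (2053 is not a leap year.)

Nov 22, 2053

Jan has 31 days (326 − 31 = 295 remain).
Feb has 28 days (295 − 28 = 267 remain).
Mar has 31 days (267 − 31 = 236 remain).
Apr has 30 days (236 − 30 = 206 remain).
May has 31 days (206 − 31 = 175 remain).
Jun has 30 days (175 − 30 = 145 remain).
Jul has 31 days (145 − 31 = 114 remain).
Aug has 31 days (114 − 31 = 83 remain).
Sep has 30 days (83 − 30 = 53 remain).
Oct has 31 days (53 − 31 = 22 remain).
22 into Nov → Nov 22.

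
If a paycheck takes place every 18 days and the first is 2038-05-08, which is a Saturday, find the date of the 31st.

The 31st occurrence is 30 intervals after the first: 30 × 18 = 540 days after 2038-05-08.
May has 31 days — 23 days to the end of May leaves 517.
From end of May to end of 2038 is 214 days (303 left).
January has 31 days (272 left).
February has 28 days (244 left).
March has 31 days (213 left).
April has 30 days (183 left).
May has 31 days (152 left).
June has 30 days (122 left).
July has 31 days (91 left).
August has 31 days (60 left).
September has 30 days (30 left).
30 days into October → 2039-10-30.

2039-10-30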